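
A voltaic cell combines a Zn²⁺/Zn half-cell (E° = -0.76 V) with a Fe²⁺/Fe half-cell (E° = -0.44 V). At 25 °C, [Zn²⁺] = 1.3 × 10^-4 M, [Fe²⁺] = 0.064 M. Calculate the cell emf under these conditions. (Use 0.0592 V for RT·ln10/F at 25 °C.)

0.400 V

The Fe²⁺/Fe couple has the higher reduction potential and acts as the cathode, so E°_cell = -0.44 − (-0.76) = 0.32 V.
Balancing electrons gives n = 2; the reaction quotient is Q = [Zn²⁺]/[Fe²⁺] = 0.00203.
At 25 °C, E = E° − (0.0592/n) log Q = 0.32 − (0.0592/2)(-2.692) = 0.320 + 0.080 = 0.400 V.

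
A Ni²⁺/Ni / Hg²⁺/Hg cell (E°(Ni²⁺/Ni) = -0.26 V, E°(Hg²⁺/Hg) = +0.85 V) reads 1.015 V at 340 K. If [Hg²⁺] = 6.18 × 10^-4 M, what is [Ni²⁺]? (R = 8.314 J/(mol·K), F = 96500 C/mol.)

0.41 M

From the Nernst equation, ln Q = nF(E° − E)/RT = 2×96500×(1.11 − 1.015)/(8.314×340) = 6.486, so Q = 656.
With Q = [Ni²⁺]/[Hg²⁺] and the known concentrations, [Ni²⁺] in the numerator gives [Ni²⁺] = 0.41 M.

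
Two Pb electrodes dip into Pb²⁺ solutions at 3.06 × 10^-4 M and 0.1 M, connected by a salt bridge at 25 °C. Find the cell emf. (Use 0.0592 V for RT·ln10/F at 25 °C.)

0.074 V

Both half-cells are Pb²⁺/Pb, so E°_cell = 0. The concentrated side is the cathode; the cell reaction moves Pb²⁺ from high to low concentration with n = 2.
Q = [Pb²⁺]_dilute/[Pb²⁺]_conc = 3.06 × 10^-4/0.1 = 0.00306.
E = 0 − (0.0592/2) log Q = −(0.0592/2)(-2.514) = 0.0744 V.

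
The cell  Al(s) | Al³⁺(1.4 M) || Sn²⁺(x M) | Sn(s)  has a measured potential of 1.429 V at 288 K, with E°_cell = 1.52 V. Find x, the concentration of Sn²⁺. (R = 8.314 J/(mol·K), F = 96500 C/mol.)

From the Nernst equation, ln Q = nF(E° − E)/RT = 6×96500×(1.52 − 1.429)/(8.314×288) = 22.005, so Q = 3.6 × 10^9.
With Q = [Al³⁺]^2/[Sn²⁺]^3 and the known concentrations, [Sn²⁺]^3 in the denominator gives [Sn²⁺] = 8.2 × 10^-4 M.

8.2 × 10^-4 M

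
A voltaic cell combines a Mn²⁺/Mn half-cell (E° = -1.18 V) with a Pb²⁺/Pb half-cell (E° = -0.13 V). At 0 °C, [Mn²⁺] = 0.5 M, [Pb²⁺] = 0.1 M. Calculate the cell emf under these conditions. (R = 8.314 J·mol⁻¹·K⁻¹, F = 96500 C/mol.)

The Pb²⁺/Pb couple has the higher reduction potential and acts as the cathode, so E°_cell = -0.13 − (-1.18) = 1.05 V.
Balancing electrons gives n = 2; the reaction quotient is Q = [Mn²⁺]/[Pb²⁺] = 5.00.
E = E° − (RT/nF) ln Q = 1.05 − (8.314×273)/(2×96500) × (1.609) = 1.050 − 0.019 = 1.031 V.

1.03 V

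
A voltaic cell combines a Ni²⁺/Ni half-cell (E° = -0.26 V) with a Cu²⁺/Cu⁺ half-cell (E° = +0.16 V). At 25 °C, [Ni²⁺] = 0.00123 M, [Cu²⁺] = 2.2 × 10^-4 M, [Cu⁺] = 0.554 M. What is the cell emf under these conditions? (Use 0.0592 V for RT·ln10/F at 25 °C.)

0.305 V

The Cu²⁺/Cu⁺ couple has the higher reduction potential and acts as the cathode, so E°_cell = +0.16 − (-0.26) = 0.42 V.
Balancing electrons gives n = 2; the reaction quotient is Q = [Ni²⁺]·[Cu⁺]^2/[Cu²⁺]^2 = 7800.
At 25 °C, E = E° − (0.0592/n) log Q = 0.42 − (0.0592/2)(3.892) = 0.420 − 0.115 = 0.305 V.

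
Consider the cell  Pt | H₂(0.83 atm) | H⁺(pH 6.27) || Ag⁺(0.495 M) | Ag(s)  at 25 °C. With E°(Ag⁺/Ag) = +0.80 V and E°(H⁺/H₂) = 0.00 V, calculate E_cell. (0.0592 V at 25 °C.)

The Ag⁺/Ag couple is the cathode, so E°_cell = 0.80 V; n = 2.
[H⁺] = 10^(−6.27) = 5.4 × 10^-7 M, and Q = [H⁺]^2 / ([Ag⁺]^2·P(H₂)) = 1.42 × 10^-12.
E = E° − (0.0592/2) log Q = 0.80 − (0.0592/2)(-11.848) = 1.151 V.

1.15 V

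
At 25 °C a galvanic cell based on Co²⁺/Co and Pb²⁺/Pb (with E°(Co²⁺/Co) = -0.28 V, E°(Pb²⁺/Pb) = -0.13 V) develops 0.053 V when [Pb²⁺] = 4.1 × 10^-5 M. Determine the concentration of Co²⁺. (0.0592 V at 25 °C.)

From the Nernst equation, log Q = n(E° − E)/0.0592 = 2(0.15 − 0.053)/0.0592 = 3.277, so Q = 1890.
With Q = [Co²⁺]/[Pb²⁺] and the known concentrations, [Co²⁺] in the numerator gives [Co²⁺] = 0.078 M.

0.078 M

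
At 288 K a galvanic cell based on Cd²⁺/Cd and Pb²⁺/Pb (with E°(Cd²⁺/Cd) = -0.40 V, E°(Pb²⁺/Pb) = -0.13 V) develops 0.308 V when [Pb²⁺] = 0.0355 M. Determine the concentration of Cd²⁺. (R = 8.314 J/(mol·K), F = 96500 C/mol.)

From the Nernst equation, ln Q = nF(E° − E)/RT = 2×96500×(0.27 − 0.308)/(8.314×288) = -3.063, so Q = 0.0468.
With Q = [Cd²⁺]/[Pb²⁺] and the known concentrations, [Cd²⁺] in the numerator gives [Cd²⁺] = 0.0017 M.

0.0017 M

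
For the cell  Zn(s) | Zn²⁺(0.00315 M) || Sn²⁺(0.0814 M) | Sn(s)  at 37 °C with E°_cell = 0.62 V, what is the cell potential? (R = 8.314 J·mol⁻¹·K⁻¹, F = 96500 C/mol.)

Balancing electrons gives n = 2; the reaction quotient is Q = [Zn²⁺]/[Sn²⁺] = 0.0387.
E = E° − (RT/nF) ln Q = 0.62 − (8.314×310)/(2×96500) × (-3.252) = 0.620 + 0.043 = 0.663 V.

0.663 V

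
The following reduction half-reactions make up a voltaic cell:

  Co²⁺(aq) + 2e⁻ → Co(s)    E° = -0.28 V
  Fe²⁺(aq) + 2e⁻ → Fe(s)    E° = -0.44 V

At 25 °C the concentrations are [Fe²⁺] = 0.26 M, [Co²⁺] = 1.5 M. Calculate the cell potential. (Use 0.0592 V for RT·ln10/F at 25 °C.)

The Co²⁺/Co couple has the higher reduction potential and acts as the cathode, so E°_cell = -0.28 − (-0.44) = 0.16 V.
Balancing electrons gives n = 2; the reaction quotient is Q = [Fe²⁺]/[Co²⁺] = 0.173.
At 25 °C, E = E° − (0.0592/n) log Q = 0.16 − (0.0592/2)(-0.761) = 0.160 + 0.023 = 0.183 V.

0.183 V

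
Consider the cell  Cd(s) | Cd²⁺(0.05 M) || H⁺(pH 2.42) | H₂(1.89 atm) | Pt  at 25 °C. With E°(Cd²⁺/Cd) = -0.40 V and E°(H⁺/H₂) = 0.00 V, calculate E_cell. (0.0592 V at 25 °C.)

The hydrogen couple is the cathode, so E°_cell = 0.40 V; n = 2.
[H⁺] = 10^(−2.42) = 0.0038 M, and Q = [Cd²⁺]·P(H₂) / [H⁺]^2 = 6540.
E = E° − (0.0592/2) log Q = 0.40 − (0.0592/2)(3.815) = 0.287 V.

0.29 V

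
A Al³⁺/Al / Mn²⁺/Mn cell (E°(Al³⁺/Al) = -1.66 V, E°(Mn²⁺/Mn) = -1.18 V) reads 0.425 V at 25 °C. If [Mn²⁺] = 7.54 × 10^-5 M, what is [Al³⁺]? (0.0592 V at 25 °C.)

4 × 10^-4 M

From the Nernst equation, log Q = n(E° − E)/0.0592 = 6(0.48 − 0.425)/0.0592 = 5.574, so Q = 3.75 × 10^5.
With Q = [Al³⁺]^2/[Mn²⁺]^3 and the known concentrations, [Al³⁺]^2 in the numerator gives [Al³⁺] = 4 × 10^-4 M.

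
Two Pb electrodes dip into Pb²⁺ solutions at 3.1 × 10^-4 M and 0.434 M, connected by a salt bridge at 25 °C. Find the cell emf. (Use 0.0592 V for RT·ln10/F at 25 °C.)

Both half-cells are Pb²⁺/Pb, so E°_cell = 0. The concentrated side is the cathode; the cell reaction moves Pb²⁺ from high to low concentration with n = 2.
Q = [Pb²⁺]_dilute/[Pb²⁺]_conc = 3.1 × 10^-4/0.434 = 7.14 × 10^-4.
E = 0 − (0.0592/2) log Q = −(0.0592/2)(-3.146) = 0.0931 V.

0.093 V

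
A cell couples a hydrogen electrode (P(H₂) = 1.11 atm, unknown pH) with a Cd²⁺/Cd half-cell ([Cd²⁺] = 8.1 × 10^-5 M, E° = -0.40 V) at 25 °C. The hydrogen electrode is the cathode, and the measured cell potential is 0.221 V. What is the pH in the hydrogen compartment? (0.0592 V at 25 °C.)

E°_cell = 0.40 V and n = 2.
log Q = n(E° − E)/0.0592 = 2×(0.40 − 0.221)/0.0592 = 6.047.
With Q = [Cd²⁺]·P(H₂) / [H⁺]^2, solving for [H⁺] gives log[H⁺] = -5.047, so pH = 5.05.

pH = 5.05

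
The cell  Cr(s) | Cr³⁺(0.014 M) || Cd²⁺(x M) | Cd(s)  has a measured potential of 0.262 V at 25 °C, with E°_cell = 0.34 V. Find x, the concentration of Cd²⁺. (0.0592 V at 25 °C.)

1.3 × 10^-4 M

From the Nernst equation, log Q = n(E° − E)/0.0592 = 6(0.34 − 0.262)/0.0592 = 7.905, so Q = 8.04 × 10^7.
With Q = [Cr³⁺]^2/[Cd²⁺]^3 and the known concentrations, [Cd²⁺]^3 in the denominator gives [Cd²⁺] = 1.3 × 10^-4 M.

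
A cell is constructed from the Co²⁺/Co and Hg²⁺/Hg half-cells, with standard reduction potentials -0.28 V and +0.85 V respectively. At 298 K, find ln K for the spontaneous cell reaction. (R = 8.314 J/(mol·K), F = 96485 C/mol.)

ln K = 88.0

E°_cell = +0.85 − (-0.28) = 1.13 V, with n = 2 electrons transferred.
At equilibrium E = 0, so the Nernst equation gives ln K = nFE°/RT = (2)(96485)(1.13)/((8.314)(298)) = 88.01.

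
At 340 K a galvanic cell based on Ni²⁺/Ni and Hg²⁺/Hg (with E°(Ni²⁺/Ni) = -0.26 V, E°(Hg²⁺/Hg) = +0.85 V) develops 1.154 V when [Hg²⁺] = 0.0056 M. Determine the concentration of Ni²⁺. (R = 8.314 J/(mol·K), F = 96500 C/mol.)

2.8 × 10^-4 M

From the Nernst equation, ln Q = nF(E° − E)/RT = 2×96500×(1.11 − 1.154)/(8.314×340) = -3.004, so Q = 0.0496.
With Q = [Ni²⁺]/[Hg²⁺] and the known concentrations, [Ni²⁺] in the numerator gives [Ni²⁺] = 2.8 × 10^-4 M.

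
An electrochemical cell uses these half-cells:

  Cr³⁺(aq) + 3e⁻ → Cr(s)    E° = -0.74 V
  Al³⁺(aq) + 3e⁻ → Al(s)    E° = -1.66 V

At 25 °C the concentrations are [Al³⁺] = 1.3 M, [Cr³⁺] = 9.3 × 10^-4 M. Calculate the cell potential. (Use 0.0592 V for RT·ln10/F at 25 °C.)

0.858 V

The Cr³⁺/Cr couple has the higher reduction potential and acts as the cathode, so E°_cell = -0.74 − (-1.66) = 0.92 V.
Balancing electrons gives n = 3; the reaction quotient is Q = [Al³⁺]/[Cr³⁺] = 1400.
At 25 °C, E = E° − (0.0592/n) log Q = 0.92 − (0.0592/3)(3.145) = 0.920 − 0.062 = 0.858 V.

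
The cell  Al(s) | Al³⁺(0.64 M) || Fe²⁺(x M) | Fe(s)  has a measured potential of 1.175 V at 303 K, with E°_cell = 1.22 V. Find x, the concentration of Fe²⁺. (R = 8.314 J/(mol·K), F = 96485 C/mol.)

From the Nernst equation, ln Q = nF(E° − E)/RT = 6×96485×(1.22 − 1.175)/(8.314×303) = 10.341, so Q = 3.1 × 10^4.
With Q = [Al³⁺]^2/[Fe²⁺]^3 and the known concentrations, [Fe²⁺]^3 in the denominator gives [Fe²⁺] = 0.024 M.

0.024 M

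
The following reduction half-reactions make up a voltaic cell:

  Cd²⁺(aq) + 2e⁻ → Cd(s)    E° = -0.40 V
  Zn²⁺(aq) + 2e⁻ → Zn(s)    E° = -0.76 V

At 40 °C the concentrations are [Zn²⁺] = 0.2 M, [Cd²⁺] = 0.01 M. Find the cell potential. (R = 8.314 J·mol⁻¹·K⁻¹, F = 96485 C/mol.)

0.320 V

The Cd²⁺/Cd couple has the higher reduction potential and acts as the cathode, so E°_cell = -0.40 − (-0.76) = 0.36 V.
Balancing electrons gives n = 2; the reaction quotient is Q = [Zn²⁺]/[Cd²⁺] = 20.0.
E = E° − (RT/nF) ln Q = 0.36 − (8.314×313)/(2×96485) × (2.996) = 0.360 − 0.040 = 0.320 V.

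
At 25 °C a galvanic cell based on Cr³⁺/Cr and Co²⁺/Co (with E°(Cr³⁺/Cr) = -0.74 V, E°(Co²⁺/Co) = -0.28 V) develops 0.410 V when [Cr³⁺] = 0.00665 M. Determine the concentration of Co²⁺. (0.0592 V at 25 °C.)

From the Nernst equation, log Q = n(E° − E)/0.0592 = 6(0.46 − 0.410)/0.0592 = 5.068, so Q = 1.17 × 10^5.
With Q = [Cr³⁺]^2/[Co²⁺]^3 and the known concentrations, [Co²⁺]^3 in the denominator gives [Co²⁺] = 7.2 × 10^-4 M.

7.2 × 10^-4 M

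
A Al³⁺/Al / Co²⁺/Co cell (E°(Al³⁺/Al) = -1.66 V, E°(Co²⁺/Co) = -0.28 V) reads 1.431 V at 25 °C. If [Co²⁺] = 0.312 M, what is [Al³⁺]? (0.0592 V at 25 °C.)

From the Nernst equation, log Q = n(E° − E)/0.0592 = 6(1.38 − 1.431)/0.0592 = -5.169, so Q = 6.78 × 10^-6.
With Q = [Al³⁺]^2/[Co²⁺]^3 and the known concentrations, [Al³⁺]^2 in the numerator gives [Al³⁺] = 4.5 × 10^-4 M.

4.5 × 10^-4 M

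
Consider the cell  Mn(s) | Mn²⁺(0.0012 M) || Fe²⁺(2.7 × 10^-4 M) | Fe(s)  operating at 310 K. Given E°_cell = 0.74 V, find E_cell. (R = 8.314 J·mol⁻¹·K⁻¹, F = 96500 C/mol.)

0.720 V

Balancing electrons gives n = 2; the reaction quotient is Q = [Mn²⁺]/[Fe²⁺] = 4.44.
E = E° − (RT/nF) ln Q = 0.74 − (8.314×310)/(2×96500) × (1.492) = 0.740 − 0.020 = 0.720 V.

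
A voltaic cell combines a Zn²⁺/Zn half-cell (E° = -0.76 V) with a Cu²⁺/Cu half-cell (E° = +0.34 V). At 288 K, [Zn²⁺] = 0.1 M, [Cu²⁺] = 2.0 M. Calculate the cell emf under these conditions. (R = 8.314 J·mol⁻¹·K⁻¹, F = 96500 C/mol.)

The Cu²⁺/Cu couple has the higher reduction potential and acts as the cathode, so E°_cell = +0.34 − (-0.76) = 1.10 V.
Balancing electrons gives n = 2; the reaction quotient is Q = [Zn²⁺]/[Cu²⁺] = 0.0500.
E = E° − (RT/nF) ln Q = 1.10 − (8.314×288)/(2×96500) × (-2.996) = 1.100 + 0.037 = 1.137 V.

1.14 V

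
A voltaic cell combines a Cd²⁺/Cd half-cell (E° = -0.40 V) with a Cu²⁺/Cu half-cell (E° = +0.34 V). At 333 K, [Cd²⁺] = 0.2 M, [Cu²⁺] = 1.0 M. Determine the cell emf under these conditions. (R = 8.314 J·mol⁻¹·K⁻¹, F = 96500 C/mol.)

0.763 V

The Cu²⁺/Cu couple has the higher reduction potential and acts as the cathode, so E°_cell = +0.34 − (-0.40) = 0.74 V.
Balancing electrons gives n = 2; the reaction quotient is Q = [Cd²⁺]/[Cu²⁺] = 0.200.
E = E° − (RT/nF) ln Q = 0.74 − (8.314×333)/(2×96500) × (-1.609) = 0.740 + 0.023 = 0.763 V.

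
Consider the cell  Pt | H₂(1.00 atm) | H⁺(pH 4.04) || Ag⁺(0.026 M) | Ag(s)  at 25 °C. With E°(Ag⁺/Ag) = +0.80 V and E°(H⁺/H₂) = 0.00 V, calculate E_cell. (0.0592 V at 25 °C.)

0.95 V

The Ag⁺/Ag couple is the cathode, so E°_cell = 0.80 V; n = 2.
[H⁺] = 10^(−4.04) = 9.1 × 10^-5 M, and Q = [H⁺]^2 / ([Ag⁺]^2·P(H₂)) = 1.23 × 10^-5.
E = E° − (0.0592/2) log Q = 0.80 − (0.0592/2)(-4.910) = 0.945 V.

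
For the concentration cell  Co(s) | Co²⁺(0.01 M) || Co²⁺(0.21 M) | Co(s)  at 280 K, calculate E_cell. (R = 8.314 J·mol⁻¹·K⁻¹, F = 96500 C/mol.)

0.037 V

Both half-cells are Co²⁺/Co, so E°_cell = 0. The concentrated side is the cathode; the cell reaction moves Co²⁺ from high to low concentration with n = 2.
Q = [Co²⁺]_dilute/[Co²⁺]_conc = 0.01/0.21 = 0.0476.
E = 0 − (RT/nF) ln Q = −((8.314×280)/(2×96500))(-3.045) = 0.0367 V.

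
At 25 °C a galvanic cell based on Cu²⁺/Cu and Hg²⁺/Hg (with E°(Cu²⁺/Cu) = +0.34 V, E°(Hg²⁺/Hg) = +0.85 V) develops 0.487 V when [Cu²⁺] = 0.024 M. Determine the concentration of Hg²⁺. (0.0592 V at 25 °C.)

From the Nernst equation, log Q = n(E° − E)/0.0592 = 2(0.51 − 0.487)/0.0592 = 0.777, so Q = 5.98.
With Q = [Cu²⁺]/[Hg²⁺] and the known concentrations, [Hg²⁺] in the denominator gives [Hg²⁺] = 0.004 M.

0.004 M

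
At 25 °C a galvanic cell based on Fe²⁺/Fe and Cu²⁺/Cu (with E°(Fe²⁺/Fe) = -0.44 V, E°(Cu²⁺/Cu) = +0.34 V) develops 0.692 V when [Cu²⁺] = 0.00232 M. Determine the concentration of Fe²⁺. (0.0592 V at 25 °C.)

2.2 M

From the Nernst equation, log Q = n(E° − E)/0.0592 = 2(0.78 − 0.692)/0.0592 = 2.973, so Q = 940.
With Q = [Fe²⁺]/[Cu²⁺] and the known concentrations, [Fe²⁺] in the numerator gives [Fe²⁺] = 2.2 M.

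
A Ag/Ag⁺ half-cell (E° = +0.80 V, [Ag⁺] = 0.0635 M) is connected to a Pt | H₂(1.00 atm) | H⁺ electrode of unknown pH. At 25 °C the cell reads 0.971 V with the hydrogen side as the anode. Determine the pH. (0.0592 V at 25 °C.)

E°_cell = 0.80 V and n = 2.
log Q = n(E° − E)/0.0592 = 2×(0.80 − 0.971)/0.0592 = -5.777.
With Q = [H⁺]^2 / ([Ag⁺]^2·P(H₂)), solving for [H⁺] gives log[H⁺] = -4.086, so pH = 4.09.

pH = 4.09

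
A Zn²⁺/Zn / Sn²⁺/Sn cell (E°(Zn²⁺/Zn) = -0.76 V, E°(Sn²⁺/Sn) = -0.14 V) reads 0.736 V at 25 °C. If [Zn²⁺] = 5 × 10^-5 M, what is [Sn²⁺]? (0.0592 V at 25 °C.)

0.41 M

From the Nernst equation, log Q = n(E° − E)/0.0592 = 2(0.62 − 0.736)/0.0592 = -3.919, so Q = 1.21 × 10^-4.
With Q = [Zn²⁺]/[Sn²⁺] and the known concentrations, [Sn²⁺] in the denominator gives [Sn²⁺] = 0.41 M.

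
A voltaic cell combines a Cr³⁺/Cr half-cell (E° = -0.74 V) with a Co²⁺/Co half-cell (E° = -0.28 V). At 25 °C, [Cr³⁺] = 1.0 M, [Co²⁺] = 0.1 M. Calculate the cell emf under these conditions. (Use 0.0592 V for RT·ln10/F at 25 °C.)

The Co²⁺/Co couple has the higher reduction potential and acts as the cathode, so E°_cell = -0.28 − (-0.74) = 0.46 V.
Balancing electrons gives n = 6; the reaction quotient is Q = [Cr³⁺]^2/[Co²⁺]^3 = 1000.
At 25 °C, E = E° − (0.0592/n) log Q = 0.46 − (0.0592/6)(3.000) = 0.460 − 0.030 = 0.430 V.

0.430 V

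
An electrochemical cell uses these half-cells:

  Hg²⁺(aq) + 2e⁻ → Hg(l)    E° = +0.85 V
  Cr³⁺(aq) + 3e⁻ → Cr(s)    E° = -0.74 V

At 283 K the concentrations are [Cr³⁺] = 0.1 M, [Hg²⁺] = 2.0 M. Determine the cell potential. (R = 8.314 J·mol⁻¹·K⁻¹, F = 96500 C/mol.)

The Hg²⁺/Hg couple has the higher reduction potential and acts as the cathode, so E°_cell = +0.85 − (-0.74) = 1.59 V.
Balancing electrons gives n = 6; the reaction quotient is Q = [Cr³⁺]^2/[Hg²⁺]^3 = 0.00125.
E = E° − (RT/nF) ln Q = 1.59 − (8.314×283)/(6×96500) × (-6.685) = 1.590 + 0.027 = 1.617 V.

1.62 V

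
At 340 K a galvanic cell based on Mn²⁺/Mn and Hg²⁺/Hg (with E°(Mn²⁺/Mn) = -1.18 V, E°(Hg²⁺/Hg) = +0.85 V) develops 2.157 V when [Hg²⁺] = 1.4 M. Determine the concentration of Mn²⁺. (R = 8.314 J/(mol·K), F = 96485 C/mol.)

From the Nernst equation, ln Q = nF(E° − E)/RT = 2×96485×(2.03 − 2.157)/(8.314×340) = -8.670, so Q = 1.72 × 10^-4.
With Q = [Mn²⁺]/[Hg²⁺] and the known concentrations, [Mn²⁺] in the numerator gives [Mn²⁺] = 2.4 × 10^-4 M.

2.4 × 10^-4 M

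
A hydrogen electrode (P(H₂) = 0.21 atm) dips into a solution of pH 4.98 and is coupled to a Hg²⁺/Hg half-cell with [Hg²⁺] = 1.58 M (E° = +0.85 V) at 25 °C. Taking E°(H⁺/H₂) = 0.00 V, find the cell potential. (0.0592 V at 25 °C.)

The Hg²⁺/Hg couple is the cathode, so E°_cell = 0.85 V; n = 2.
[H⁺] = 10^(−4.98) = 1 × 10^-5 M, and Q = [H⁺]^2 / ([Hg²⁺]·P(H₂)) = 3.3 × 10^-10.
E = E° − (0.0592/2) log Q = 0.85 − (0.0592/2)(-9.481) = 1.131 V.

1.13 V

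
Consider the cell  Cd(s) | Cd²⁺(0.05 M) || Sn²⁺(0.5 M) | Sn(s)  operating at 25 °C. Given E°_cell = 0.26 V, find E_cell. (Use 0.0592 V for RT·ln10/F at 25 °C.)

0.290 V

Balancing electrons gives n = 2; the reaction quotient is Q = [Cd²⁺]/[Sn²⁺] = 0.100.
At 25 °C, E = E° − (0.0592/n) log Q = 0.26 − (0.0592/2)(-1.000) = 0.260 + 0.030 = 0.290 V.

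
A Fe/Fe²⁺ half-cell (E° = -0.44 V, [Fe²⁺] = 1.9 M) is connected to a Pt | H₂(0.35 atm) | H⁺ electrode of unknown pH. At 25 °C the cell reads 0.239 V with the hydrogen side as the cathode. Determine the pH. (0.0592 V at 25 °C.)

E°_cell = 0.44 V and n = 2.
log Q = n(E° − E)/0.0592 = 2×(0.44 − 0.239)/0.0592 = 6.791.
With Q = [Fe²⁺]·P(H₂) / [H⁺]^2, solving for [H⁺] gives log[H⁺] = -3.484, so pH = 3.48.

pH = 3.48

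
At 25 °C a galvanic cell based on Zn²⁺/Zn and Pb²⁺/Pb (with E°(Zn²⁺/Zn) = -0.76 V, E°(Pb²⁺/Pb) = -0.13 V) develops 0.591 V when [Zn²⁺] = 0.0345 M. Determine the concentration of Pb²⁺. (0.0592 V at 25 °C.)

0.0017 M

From the Nernst equation, log Q = n(E° − E)/0.0592 = 2(0.63 − 0.591)/0.0592 = 1.318, so Q = 20.8.
With Q = [Zn²⁺]/[Pb²⁺] and the known concentrations, [Pb²⁺] in the denominator gives [Pb²⁺] = 0.0017 M.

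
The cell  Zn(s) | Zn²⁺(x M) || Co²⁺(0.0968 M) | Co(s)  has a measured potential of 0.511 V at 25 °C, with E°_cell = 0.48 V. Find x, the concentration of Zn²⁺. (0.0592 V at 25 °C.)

0.0087 M

From the Nernst equation, log Q = n(E° − E)/0.0592 = 2(0.48 − 0.511)/0.0592 = -1.047, so Q = 0.0897.
With Q = [Zn²⁺]/[Co²⁺] and the known concentrations, [Zn²⁺] in the numerator gives [Zn²⁺] = 0.0087 M.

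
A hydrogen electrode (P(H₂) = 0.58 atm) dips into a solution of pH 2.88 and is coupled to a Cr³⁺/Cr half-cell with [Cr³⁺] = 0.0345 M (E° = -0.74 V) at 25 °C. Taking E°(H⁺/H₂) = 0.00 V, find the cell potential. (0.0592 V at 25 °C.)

The hydrogen couple is the cathode, so E°_cell = 0.74 V; n = 6.
[H⁺] = 10^(−2.88) = 0.0013 M, and Q = [Cr³⁺]^2·P(H₂)^3 / [H⁺]^6 = 4.43 × 10^13.
E = E° − (0.0592/6) log Q = 0.74 − (0.0592/6)(13.646) = 0.605 V.

0.61 V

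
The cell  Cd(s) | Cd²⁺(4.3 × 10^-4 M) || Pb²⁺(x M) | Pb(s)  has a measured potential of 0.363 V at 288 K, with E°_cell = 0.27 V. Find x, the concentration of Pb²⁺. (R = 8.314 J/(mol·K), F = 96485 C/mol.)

From the Nernst equation, ln Q = nF(E° − E)/RT = 2×96485×(0.27 − 0.363)/(8.314×288) = -7.495, so Q = 5.56 × 10^-4.
With Q = [Cd²⁺]/[Pb²⁺] and the known concentrations, [Pb²⁺] in the denominator gives [Pb²⁺] = 0.77 M.

0.77 M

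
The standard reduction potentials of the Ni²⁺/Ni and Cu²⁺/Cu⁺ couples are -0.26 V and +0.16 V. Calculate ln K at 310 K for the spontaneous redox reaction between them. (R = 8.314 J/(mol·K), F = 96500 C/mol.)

ln K = 31.5

E°_cell = +0.16 − (-0.26) = 0.42 V, with n = 2 electrons transferred.
At equilibrium E = 0, so the Nernst equation gives ln K = nFE°/RT = (2)(96500)(0.42)/((8.314)(310)) = 31.45.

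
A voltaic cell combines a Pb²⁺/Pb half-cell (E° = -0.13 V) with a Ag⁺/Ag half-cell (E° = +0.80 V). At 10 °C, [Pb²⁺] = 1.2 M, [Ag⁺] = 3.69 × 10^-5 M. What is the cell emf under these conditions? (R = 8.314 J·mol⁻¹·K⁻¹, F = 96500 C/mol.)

0.679 V

The Ag⁺/Ag couple has the higher reduction potential and acts as the cathode, so E°_cell = +0.80 − (-0.13) = 0.93 V.
Balancing electrons gives n = 2; the reaction quotient is Q = [Pb²⁺]/[Ag⁺]^2 = 8.81 × 10^8.
E = E° − (RT/nF) ln Q = 0.93 − (8.314×283)/(2×96500) × (20.597) = 0.930 − 0.251 = 0.679 V.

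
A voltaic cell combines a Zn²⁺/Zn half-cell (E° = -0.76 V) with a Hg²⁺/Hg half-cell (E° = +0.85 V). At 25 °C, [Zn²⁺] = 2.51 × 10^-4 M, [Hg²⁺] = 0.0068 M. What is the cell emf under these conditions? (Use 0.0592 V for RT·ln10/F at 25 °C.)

The Hg²⁺/Hg couple has the higher reduction potential and acts as the cathode, so E°_cell = +0.85 − (-0.76) = 1.61 V.
Balancing electrons gives n = 2; the reaction quotient is Q = [Zn²⁺]/[Hg²⁺] = 0.0369.
At 25 °C, E = E° − (0.0592/n) log Q = 1.61 − (0.0592/2)(-1.433) = 1.610 + 0.042 = 1.652 V.

1.65 V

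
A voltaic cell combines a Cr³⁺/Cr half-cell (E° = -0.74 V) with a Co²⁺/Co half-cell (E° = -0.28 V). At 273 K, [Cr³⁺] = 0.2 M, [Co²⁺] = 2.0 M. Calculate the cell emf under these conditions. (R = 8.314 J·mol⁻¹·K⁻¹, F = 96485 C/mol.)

0.481 V

The Co²⁺/Co couple has the higher reduction potential and acts as the cathode, so E°_cell = -0.28 − (-0.74) = 0.46 V.
Balancing electrons gives n = 6; the reaction quotient is Q = [Cr³⁺]^2/[Co²⁺]^3 = 0.00500.
E = E° − (RT/nF) ln Q = 0.46 − (8.314×273)/(6×96485) × (-5.298) = 0.460 + 0.021 = 0.481 V.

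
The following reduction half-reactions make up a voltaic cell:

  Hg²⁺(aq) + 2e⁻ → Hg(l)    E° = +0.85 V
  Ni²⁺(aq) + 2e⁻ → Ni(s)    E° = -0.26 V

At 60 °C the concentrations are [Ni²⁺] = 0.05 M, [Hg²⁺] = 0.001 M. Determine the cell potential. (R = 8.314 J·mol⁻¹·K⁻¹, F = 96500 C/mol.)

The Hg²⁺/Hg couple has the higher reduction potential and acts as the cathode, so E°_cell = +0.85 − (-0.26) = 1.11 V.
Balancing electrons gives n = 2; the reaction quotient is Q = [Ni²⁺]/[Hg²⁺] = 50.0.
E = E° − (RT/nF) ln Q = 1.11 − (8.314×333)/(2×96500) × (3.912) = 1.110 − 0.056 = 1.054 V.

1.05 V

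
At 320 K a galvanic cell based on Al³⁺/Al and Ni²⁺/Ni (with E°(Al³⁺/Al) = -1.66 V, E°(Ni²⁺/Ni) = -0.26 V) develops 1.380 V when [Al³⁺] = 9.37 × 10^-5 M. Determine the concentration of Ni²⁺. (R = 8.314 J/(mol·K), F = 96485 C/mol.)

From the Nernst equation, ln Q = nF(E° − E)/RT = 6×96485×(1.40 − 1.380)/(8.314×320) = 4.352, so Q = 77.6.
With Q = [Al³⁺]^2/[Ni²⁺]^3 and the known concentrations, [Ni²⁺]^3 in the denominator gives [Ni²⁺] = 4.8 × 10^-4 M.

4.8 × 10^-4 M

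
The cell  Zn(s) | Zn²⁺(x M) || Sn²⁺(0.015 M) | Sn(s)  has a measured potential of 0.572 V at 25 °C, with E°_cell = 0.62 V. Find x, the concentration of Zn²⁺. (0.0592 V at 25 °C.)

0.63 M

From the Nernst equation, log Q = n(E° − E)/0.0592 = 2(0.62 − 0.572)/0.0592 = 1.622, so Q = 41.8.
With Q = [Zn²⁺]/[Sn²⁺] and the known concentrations, [Zn²⁺] in the numerator gives [Zn²⁺] = 0.63 M.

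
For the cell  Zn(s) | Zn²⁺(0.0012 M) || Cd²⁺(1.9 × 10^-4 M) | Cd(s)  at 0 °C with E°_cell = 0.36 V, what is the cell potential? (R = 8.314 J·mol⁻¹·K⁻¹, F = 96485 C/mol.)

0.338 V

Balancing electrons gives n = 2; the reaction quotient is Q = [Zn²⁺]/[Cd²⁺] = 6.32.
E = E° − (RT/nF) ln Q = 0.36 − (8.314×273)/(2×96485) × (1.843) = 0.360 − 0.022 = 0.338 V.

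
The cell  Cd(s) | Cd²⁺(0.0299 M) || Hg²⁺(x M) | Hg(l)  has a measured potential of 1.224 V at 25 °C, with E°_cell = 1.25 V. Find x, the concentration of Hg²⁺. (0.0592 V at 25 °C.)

From the Nernst equation, log Q = n(E° − E)/0.0592 = 2(1.25 − 1.224)/0.0592 = 0.878, so Q = 7.56.
With Q = [Cd²⁺]/[Hg²⁺] and the known concentrations, [Hg²⁺] in the denominator gives [Hg²⁺] = 0.004 M.

0.004 M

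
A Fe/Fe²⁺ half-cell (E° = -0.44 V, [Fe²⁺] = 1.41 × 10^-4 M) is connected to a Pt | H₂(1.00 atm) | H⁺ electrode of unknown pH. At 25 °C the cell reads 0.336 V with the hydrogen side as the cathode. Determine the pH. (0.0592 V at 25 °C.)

E°_cell = 0.44 V and n = 2.
log Q = n(E° − E)/0.0592 = 2×(0.44 − 0.336)/0.0592 = 3.514.
With Q = [Fe²⁺]·P(H₂) / [H⁺]^2, solving for [H⁺] gives log[H⁺] = -3.682, so pH = 3.68.

pH = 3.68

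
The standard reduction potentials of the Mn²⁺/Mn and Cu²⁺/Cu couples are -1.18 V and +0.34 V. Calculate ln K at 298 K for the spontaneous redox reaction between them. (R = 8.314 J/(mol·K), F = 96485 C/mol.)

ln K = 118.4

E°_cell = +0.34 − (-1.18) = 1.52 V, with n = 2 electrons transferred.
At equilibrium E = 0, so the Nernst equation gives ln K = nFE°/RT = (2)(96485)(1.52)/((8.314)(298)) = 118.39.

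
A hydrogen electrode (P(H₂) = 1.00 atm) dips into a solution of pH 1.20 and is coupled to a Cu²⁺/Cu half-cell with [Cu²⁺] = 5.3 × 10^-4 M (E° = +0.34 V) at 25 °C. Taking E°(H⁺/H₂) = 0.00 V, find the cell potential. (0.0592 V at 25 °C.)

0.31 V

The Cu²⁺/Cu couple is the cathode, so E°_cell = 0.34 V; n = 2.
[H⁺] = 10^(−1.20) = 0.063 M, and Q = [H⁺]^2 / ([Cu²⁺]·P(H₂)) = 7.51.
E = E° − (0.0592/2) log Q = 0.34 − (0.0592/2)(0.876) = 0.314 V.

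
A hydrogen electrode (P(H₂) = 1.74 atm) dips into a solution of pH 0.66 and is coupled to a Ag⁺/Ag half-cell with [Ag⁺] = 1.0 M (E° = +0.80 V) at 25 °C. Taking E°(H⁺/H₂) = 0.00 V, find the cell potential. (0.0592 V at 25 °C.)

0.85 V

The Ag⁺/Ag couple is the cathode, so E°_cell = 0.80 V; n = 2.
[H⁺] = 10^(−0.66) = 0.22 M, and Q = [H⁺]^2 / ([Ag⁺]^2·P(H₂)) = 0.0275.
E = E° − (0.0592/2) log Q = 0.80 − (0.0592/2)(-1.561) = 0.846 V.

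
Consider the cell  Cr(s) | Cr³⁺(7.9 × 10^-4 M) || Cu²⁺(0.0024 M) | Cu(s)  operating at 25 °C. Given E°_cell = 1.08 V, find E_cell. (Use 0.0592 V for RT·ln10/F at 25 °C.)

1.06 V

Balancing electrons gives n = 6; the reaction quotient is Q = [Cr³⁺]^2/[Cu²⁺]^3 = 45.1.
At 25 °C, E = E° − (0.0592/n) log Q = 1.08 − (0.0592/6)(1.655) = 1.080 − 0.016 = 1.064 V.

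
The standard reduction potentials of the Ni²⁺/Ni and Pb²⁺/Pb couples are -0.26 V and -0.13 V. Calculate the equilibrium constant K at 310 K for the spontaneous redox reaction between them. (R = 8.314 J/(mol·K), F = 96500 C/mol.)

1.7 × 10^4

E°_cell = -0.13 − (-0.26) = 0.13 V, with n = 2 electrons transferred.
At equilibrium E = 0, so the Nernst equation gives ln K = nFE°/RT = (2)(96500)(0.13)/((8.314)(310)) = 9.73.
K = e^9.73 = 1.7 × 10^4.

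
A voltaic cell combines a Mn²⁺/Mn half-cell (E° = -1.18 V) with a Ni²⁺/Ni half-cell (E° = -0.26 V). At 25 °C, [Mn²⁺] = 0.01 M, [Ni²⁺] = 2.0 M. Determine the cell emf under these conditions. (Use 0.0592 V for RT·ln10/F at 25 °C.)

0.988 V

The Ni²⁺/Ni couple has the higher reduction potential and acts as the cathode, so E°_cell = -0.26 − (-1.18) = 0.92 V.
Balancing electrons gives n = 2; the reaction quotient is Q = [Mn²⁺]/[Ni²⁺] = 0.00500.
At 25 °C, E = E° − (0.0592/n) log Q = 0.92 − (0.0592/2)(-2.301) = 0.920 + 0.068 = 0.988 V.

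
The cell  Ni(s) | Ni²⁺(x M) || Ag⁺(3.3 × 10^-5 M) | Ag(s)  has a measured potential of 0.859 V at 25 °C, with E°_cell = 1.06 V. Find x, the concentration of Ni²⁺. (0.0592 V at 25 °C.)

0.0067 M

From the Nernst equation, log Q = n(E° − E)/0.0592 = 2(1.06 − 0.859)/0.0592 = 6.791, so Q = 6.17 × 10^6.
With Q = [Ni²⁺]/[Ag⁺]^2 and the known concentrations, [Ni²⁺] in the numerator gives [Ni²⁺] = 0.0067 M.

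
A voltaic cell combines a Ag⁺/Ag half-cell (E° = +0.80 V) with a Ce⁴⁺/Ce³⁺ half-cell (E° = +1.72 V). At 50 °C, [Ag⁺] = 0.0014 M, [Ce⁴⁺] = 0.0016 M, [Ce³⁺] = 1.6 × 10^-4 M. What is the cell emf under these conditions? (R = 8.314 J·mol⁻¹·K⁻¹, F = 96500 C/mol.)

The Ce⁴⁺/Ce³⁺ couple has the higher reduction potential and acts as the cathode, so E°_cell = +1.72 − (+0.80) = 0.92 V.
Balancing electrons gives n = 1; the reaction quotient is Q = [Ag⁺]·[Ce³⁺]/[Ce⁴⁺] = 1.4 × 10^-4.
E = E° − (RT/nF) ln Q = 0.92 − (8.314×323)/(1×96500) × (-8.874) = 0.920 + 0.247 = 1.167 V.

1.17 V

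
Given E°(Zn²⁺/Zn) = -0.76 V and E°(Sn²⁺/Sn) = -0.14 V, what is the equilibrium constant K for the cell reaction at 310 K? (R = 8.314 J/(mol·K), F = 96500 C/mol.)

1.5 × 10^20

E°_cell = -0.14 − (-0.76) = 0.62 V, with n = 2 electrons transferred.
At equilibrium E = 0, so the Nernst equation gives ln K = nFE°/RT = (2)(96500)(0.62)/((8.314)(310)) = 46.43.
K = e^46.43 = 1.5 × 10^20.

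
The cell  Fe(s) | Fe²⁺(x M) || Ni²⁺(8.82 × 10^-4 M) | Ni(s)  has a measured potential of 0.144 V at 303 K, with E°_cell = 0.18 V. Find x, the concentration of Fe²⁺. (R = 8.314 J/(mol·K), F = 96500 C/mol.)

From the Nernst equation, ln Q = nF(E° − E)/RT = 2×96500×(0.18 − 0.144)/(8.314×303) = 2.758, so Q = 15.8.
With Q = [Fe²⁺]/[Ni²⁺] and the known concentrations, [Fe²⁺] in the numerator gives [Fe²⁺] = 0.014 M.

0.014 M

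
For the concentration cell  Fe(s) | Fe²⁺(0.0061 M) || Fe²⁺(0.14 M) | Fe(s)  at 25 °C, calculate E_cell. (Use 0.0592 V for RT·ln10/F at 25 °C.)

0.040 V

Both half-cells are Fe²⁺/Fe, so E°_cell = 0. The concentrated side is the cathode; the cell reaction moves Fe²⁺ from high to low concentration with n = 2.
Q = [Fe²⁺]_dilute/[Fe²⁺]_conc = 0.0061/0.14 = 0.0436.
E = 0 − (0.0592/2) log Q = −(0.0592/2)(-1.361) = 0.0403 V.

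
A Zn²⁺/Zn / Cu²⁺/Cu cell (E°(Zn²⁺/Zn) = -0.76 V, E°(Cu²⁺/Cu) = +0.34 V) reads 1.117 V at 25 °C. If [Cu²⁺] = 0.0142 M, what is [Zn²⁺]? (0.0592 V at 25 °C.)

From the Nernst equation, log Q = n(E° − E)/0.0592 = 2(1.10 − 1.117)/0.0592 = -0.574, so Q = 0.266.
With Q = [Zn²⁺]/[Cu²⁺] and the known concentrations, [Zn²⁺] in the numerator gives [Zn²⁺] = 0.0038 M.

0.0038 M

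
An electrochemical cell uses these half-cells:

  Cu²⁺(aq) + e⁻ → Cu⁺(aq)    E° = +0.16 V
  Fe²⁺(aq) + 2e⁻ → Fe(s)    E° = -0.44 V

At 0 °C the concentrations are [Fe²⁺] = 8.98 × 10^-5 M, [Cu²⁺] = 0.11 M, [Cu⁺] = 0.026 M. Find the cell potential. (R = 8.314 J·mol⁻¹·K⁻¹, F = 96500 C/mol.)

0.744 V

The Cu²⁺/Cu⁺ couple has the higher reduction potential and acts as the cathode, so E°_cell = +0.16 − (-0.44) = 0.60 V.
Balancing electrons gives n = 2; the reaction quotient is Q = [Fe²⁺]·[Cu⁺]^2/[Cu²⁺]^2 = 5.02 × 10^-6.
E = E° − (RT/nF) ln Q = 0.60 − (8.314×273)/(2×96500) × (-12.203) = 0.600 + 0.144 = 0.744 V.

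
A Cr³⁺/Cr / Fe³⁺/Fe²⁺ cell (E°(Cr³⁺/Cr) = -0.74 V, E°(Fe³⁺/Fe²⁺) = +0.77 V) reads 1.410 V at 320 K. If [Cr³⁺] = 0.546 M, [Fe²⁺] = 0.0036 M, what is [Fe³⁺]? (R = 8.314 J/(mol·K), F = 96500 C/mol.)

7.8 × 10^-5 M

From the Nernst equation, ln Q = nF(E° − E)/RT = 3×96500×(1.51 − 1.410)/(8.314×320) = 10.881, so Q = 5.32 × 10^4.
With Q = [Cr³⁺]·[Fe²⁺]^3/[Fe³⁺]^3 and the known concentrations, [Fe³⁺]^3 in the denominator gives [Fe³⁺] = 7.8 × 10^-5 M.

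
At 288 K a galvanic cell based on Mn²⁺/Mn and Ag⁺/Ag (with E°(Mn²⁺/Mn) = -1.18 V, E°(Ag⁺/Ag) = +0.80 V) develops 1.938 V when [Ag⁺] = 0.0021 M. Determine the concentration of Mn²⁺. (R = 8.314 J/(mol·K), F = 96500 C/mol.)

1.3 × 10^-4 M

From the Nernst equation, ln Q = nF(E° − E)/RT = 2×96500×(1.98 − 1.938)/(8.314×288) = 3.385, so Q = 29.5.
With Q = [Mn²⁺]/[Ag⁺]^2 and the known concentrations, [Mn²⁺] in the numerator gives [Mn²⁺] = 1.3 × 10^-4 M.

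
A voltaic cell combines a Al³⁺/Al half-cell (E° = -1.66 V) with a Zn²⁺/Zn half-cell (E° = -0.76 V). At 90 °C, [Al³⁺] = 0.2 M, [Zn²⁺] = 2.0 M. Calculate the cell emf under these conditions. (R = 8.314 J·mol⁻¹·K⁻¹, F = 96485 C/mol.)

The Zn²⁺/Zn couple has the higher reduction potential and acts as the cathode, so E°_cell = -0.76 − (-1.66) = 0.90 V.
Balancing electrons gives n = 6; the reaction quotient is Q = [Al³⁺]^2/[Zn²⁺]^3 = 0.00500.
E = E° − (RT/nF) ln Q = 0.90 − (8.314×363)/(6×96485) × (-5.298) = 0.900 + 0.028 = 0.928 V.

0.928 V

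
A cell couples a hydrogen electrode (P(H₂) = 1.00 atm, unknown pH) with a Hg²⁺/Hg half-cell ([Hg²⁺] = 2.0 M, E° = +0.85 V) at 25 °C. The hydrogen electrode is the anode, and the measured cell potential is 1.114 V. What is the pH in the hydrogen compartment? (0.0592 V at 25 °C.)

pH = 4.31

E°_cell = 0.85 V and n = 2.
log Q = n(E° − E)/0.0592 = 2×(0.85 − 1.114)/0.0592 = -8.919.
With Q = [H⁺]^2 / ([Hg²⁺]·P(H₂)), solving for [H⁺] gives log[H⁺] = -4.309, so pH = 4.31.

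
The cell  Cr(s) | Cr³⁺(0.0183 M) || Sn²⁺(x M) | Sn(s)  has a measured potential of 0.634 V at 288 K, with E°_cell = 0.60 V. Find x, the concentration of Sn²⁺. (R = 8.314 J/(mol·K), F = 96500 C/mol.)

From the Nernst equation, ln Q = nF(E° − E)/RT = 6×96500×(0.60 − 0.634)/(8.314×288) = -8.222, so Q = 2.69 × 10^-4.
With Q = [Cr³⁺]^2/[Sn²⁺]^3 and the known concentrations, [Sn²⁺]^3 in the denominator gives [Sn²⁺] = 1.1 M.

1.1 M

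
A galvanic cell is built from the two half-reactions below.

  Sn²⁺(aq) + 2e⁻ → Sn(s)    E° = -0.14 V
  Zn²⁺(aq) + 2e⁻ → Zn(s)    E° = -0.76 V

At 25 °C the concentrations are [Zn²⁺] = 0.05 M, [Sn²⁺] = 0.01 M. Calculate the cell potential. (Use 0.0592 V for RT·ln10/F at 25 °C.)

The Sn²⁺/Sn couple has the higher reduction potential and acts as the cathode, so E°_cell = -0.14 − (-0.76) = 0.62 V.
Balancing electrons gives n = 2; the reaction quotient is Q = [Zn²⁺]/[Sn²⁺] = 5.00.
At 25 °C, E = E° − (0.0592/n) log Q = 0.62 − (0.0592/2)(0.699) = 0.620 − 0.021 = 0.599 V.

0.599 V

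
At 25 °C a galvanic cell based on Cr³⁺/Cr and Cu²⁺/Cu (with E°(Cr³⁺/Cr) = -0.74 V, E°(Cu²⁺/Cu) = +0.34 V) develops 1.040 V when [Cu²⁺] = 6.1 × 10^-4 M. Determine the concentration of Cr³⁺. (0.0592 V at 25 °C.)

From the Nernst equation, log Q = n(E° − E)/0.0592 = 6(1.08 − 1.040)/0.0592 = 4.054, so Q = 1.13 × 10^4.
With Q = [Cr³⁺]^2/[Cu²⁺]^3 and the known concentrations, [Cr³⁺]^2 in the numerator gives [Cr³⁺] = 0.0016 M.

0.0016 M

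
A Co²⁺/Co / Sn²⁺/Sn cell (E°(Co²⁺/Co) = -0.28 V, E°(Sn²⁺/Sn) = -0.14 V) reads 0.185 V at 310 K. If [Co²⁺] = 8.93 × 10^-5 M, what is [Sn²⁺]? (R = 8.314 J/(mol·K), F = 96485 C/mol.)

From the Nernst equation, ln Q = nF(E° − E)/RT = 2×96485×(0.14 − 0.185)/(8.314×310) = -3.369, so Q = 0.0344.
With Q = [Co²⁺]/[Sn²⁺] and the known concentrations, [Sn²⁺] in the denominator gives [Sn²⁺] = 0.0026 M.

0.0026 M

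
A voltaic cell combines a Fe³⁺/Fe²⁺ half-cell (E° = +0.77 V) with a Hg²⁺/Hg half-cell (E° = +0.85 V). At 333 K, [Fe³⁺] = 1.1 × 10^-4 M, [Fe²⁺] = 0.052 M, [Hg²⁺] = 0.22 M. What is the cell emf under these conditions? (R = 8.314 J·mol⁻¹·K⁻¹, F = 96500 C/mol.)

The Hg²⁺/Hg couple has the higher reduction potential and acts as the cathode, so E°_cell = +0.85 − (+0.77) = 0.08 V.
Balancing electrons gives n = 2; the reaction quotient is Q = [Fe³⁺]^2/([Fe²⁺]^2·[Hg²⁺]) = 2.03 × 10^-5.
E = E° − (RT/nF) ln Q = 0.08 − (8.314×333)/(2×96500) × (-10.803) = 0.080 + 0.155 = 0.235 V.

0.235 V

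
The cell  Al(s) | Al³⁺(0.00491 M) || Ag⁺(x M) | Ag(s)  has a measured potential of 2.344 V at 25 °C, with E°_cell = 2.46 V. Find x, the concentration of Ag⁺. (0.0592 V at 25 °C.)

From the Nernst equation, log Q = n(E° − E)/0.0592 = 3(2.46 − 2.344)/0.0592 = 5.878, so Q = 7.56 × 10^5.
With Q = [Al³⁺]/[Ag⁺]^3 and the known concentrations, [Ag⁺]^3 in the denominator gives [Ag⁺] = 0.0019 M.

0.0019 M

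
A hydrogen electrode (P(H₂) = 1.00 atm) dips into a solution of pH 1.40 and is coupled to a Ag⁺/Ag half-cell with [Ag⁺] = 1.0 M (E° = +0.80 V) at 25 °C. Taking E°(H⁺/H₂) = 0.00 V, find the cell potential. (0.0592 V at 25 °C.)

0.88 V

The Ag⁺/Ag couple is the cathode, so E°_cell = 0.80 V; n = 2.
[H⁺] = 10^(−1.40) = 0.040 M, and Q = [H⁺]^2 / ([Ag⁺]^2·P(H₂)) = 0.00158.
E = E° − (0.0592/2) log Q = 0.80 − (0.0592/2)(-2.800) = 0.883 V.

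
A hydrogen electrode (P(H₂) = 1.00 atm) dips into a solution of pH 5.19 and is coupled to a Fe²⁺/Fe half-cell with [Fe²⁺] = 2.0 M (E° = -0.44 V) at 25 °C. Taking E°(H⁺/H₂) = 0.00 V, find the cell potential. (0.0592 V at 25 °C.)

The hydrogen couple is the cathode, so E°_cell = 0.44 V; n = 2.
[H⁺] = 10^(−5.19) = 6.5 × 10^-6 M, and Q = [Fe²⁺]·P(H₂) / [H⁺]^2 = 4.8 × 10^10.
E = E° − (0.0592/2) log Q = 0.44 − (0.0592/2)(10.681) = 0.124 V.

0.12 V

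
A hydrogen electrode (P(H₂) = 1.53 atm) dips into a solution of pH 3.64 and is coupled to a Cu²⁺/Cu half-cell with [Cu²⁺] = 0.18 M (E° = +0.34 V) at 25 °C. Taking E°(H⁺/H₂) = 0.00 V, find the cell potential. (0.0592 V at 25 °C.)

The Cu²⁺/Cu couple is the cathode, so E°_cell = 0.34 V; n = 2.
[H⁺] = 10^(−3.64) = 2.3 × 10^-4 M, and Q = [H⁺]^2 / ([Cu²⁺]·P(H₂)) = 1.91 × 10^-7.
E = E° − (0.0592/2) log Q = 0.34 − (0.0592/2)(-6.720) = 0.539 V.

0.54 V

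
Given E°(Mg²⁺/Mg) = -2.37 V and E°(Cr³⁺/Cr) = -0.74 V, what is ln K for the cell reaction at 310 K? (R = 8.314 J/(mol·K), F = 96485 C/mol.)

ln K = 366.1

E°_cell = -0.74 − (-2.37) = 1.63 V, with n = 6 electrons transferred.
At equilibrium E = 0, so the Nernst equation gives ln K = nFE°/RT = (6)(96485)(1.63)/((8.314)(310)) = 366.12.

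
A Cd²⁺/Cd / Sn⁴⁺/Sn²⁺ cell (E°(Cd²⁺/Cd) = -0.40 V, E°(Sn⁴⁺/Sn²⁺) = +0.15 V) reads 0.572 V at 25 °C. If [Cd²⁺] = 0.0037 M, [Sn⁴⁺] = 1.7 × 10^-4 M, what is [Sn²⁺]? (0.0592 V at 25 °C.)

From the Nernst equation, log Q = n(E° − E)/0.0592 = 2(0.55 − 0.572)/0.0592 = -0.743, so Q = 0.181.
With Q = [Cd²⁺]·[Sn²⁺]/[Sn⁴⁺] and the known concentrations, [Sn²⁺] in the numerator gives [Sn²⁺] = 0.0083 M.

0.0083 M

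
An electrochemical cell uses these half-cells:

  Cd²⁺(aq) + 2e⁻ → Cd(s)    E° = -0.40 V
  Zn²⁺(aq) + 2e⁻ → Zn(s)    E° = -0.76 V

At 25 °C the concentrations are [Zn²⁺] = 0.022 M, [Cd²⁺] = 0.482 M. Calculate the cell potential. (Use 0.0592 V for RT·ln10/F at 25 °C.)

0.400 V

The Cd²⁺/Cd couple has the higher reduction potential and acts as the cathode, so E°_cell = -0.40 − (-0.76) = 0.36 V.
Balancing electrons gives n = 2; the reaction quotient is Q = [Zn²⁺]/[Cd²⁺] = 0.0456.
At 25 °C, E = E° − (0.0592/n) log Q = 0.36 − (0.0592/2)(-1.341) = 0.360 + 0.040 = 0.400 V.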